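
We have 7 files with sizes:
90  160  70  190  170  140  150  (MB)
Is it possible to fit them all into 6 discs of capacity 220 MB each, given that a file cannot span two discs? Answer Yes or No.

A valid assignment using 6 discs:
  disc 1: 190 = 190
  disc 2: 170 = 170
  disc 3: 160 = 160
  disc 4: 150 + 70 = 220
  disc 5: 140 = 140
  disc 6: 90 = 90
Every load is within 220 MB, so 6 discs suffice.

Yes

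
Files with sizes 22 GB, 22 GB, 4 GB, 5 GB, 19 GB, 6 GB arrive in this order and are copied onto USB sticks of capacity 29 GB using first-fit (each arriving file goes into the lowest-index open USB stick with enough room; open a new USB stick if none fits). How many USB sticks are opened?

  22 → USB stick 1 (new)  [load 22/29]
  22 → USB stick 2 (new)  [load 22/29]
  4 → USB stick 1  [load 26/29]
  5 → USB stick 2  [load 27/29]
  19 → USB stick 3 (new)  [load 19/29]
  6 → USB stick 3  [load 25/29]
3 USB sticks opened.

3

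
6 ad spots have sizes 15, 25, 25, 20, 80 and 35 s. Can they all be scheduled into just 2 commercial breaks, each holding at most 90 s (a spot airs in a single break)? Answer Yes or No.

Total = 200 s; ⌈200/90⌉ = 3.
At least 3 commercial breaks are required, but only 2 are allowed.

No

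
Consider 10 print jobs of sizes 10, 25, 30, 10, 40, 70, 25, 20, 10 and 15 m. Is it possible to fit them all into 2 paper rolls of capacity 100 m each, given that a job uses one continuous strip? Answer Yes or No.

Total = 255 m; ⌈255/100⌉ = 3.
At least 3 paper rolls are required, but only 2 are allowed.

No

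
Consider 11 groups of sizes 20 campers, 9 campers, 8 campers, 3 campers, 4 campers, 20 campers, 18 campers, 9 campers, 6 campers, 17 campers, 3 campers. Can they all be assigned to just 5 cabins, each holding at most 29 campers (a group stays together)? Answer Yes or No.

A valid assignment using 5 cabins:
  cabin 1: 20 + 9 = 29
  cabin 2: 20 + 9 = 29
  cabin 3: 18 + 8 + 3 = 29
  cabin 4: 17 + 6 + 4 = 27
  cabin 5: 3 = 3
Every load is within 29 campers, so 5 cabins suffice.

Yes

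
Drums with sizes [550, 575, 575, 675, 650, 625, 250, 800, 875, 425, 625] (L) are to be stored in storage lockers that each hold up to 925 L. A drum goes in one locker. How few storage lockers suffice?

Total = 875 + 800 + 675 + 650 + 625 + 625 + 575 + 575 + 550 + 425 + 250 = 6625 L.
Lower bound: ⌈6625/925⌉ = 8 storage lockers.
Also, 9 drums each exceed 925/2 L, and no two of those can share a locker, so at least 9 storage lockers are needed.
A packing using 10 storage lockers:
  locker 1: 875 = 875
  locker 2: 800 = 800
  locker 3: 675 + 250 = 925
  locker 4: 650 = 650
  locker 5: 625 = 625
  locker 6: 625 = 625
  locker 7: 575 = 575
  locker 8: 575 = 575
  locker 9: 550 = 550
  locker 10: 425 = 425
No arrangement into 9 storage lockers stays within capacity, so 10 is optimal.

10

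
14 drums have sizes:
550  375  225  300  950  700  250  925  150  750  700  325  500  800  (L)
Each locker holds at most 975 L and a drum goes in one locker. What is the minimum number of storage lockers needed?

9

Total = 950 + 925 + 800 + 750 + 700 + 700 + 550 + 500 + 375 + 325 + 300 + 250 + 225 + 150 = 7500 L.
Lower bound: ⌈7500/975⌉ = 8 storage lockers.
A packing using 9 storage lockers:
  locker 1: 950 = 950
  locker 2: 925 = 925
  locker 3: 800 + 150 = 950
  locker 4: 750 + 225 = 975
  locker 5: 700 + 250 = 950
  locker 6: 700 = 700
  locker 7: 550 + 375 = 925
  locker 8: 500 + 325 = 825
  locker 9: 300 = 300
No arrangement into 8 storage lockers stays within capacity, so 9 is optimal.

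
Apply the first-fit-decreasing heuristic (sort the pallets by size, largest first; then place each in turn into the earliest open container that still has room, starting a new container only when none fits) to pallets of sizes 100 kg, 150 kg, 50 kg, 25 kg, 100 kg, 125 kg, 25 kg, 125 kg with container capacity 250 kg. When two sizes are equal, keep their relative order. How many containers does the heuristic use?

Sorted descending: 150, 125, 125, 100, 100, 50, 25, 25.
  150 → container 1 (new)  [load 150/250]
  125 → container 2 (new)  [load 125/250]
  125 → container 2  [load 250/250]
  100 → container 1  [load 250/250]
  100 → container 3 (new)  [load 100/250]
  50 → container 3  [load 150/250]
  25 → container 3  [load 175/250]
  25 → container 3  [load 200/250]
3 containers opened.

3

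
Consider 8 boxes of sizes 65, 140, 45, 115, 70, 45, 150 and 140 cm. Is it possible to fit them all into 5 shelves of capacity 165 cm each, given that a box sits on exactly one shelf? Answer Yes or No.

No

Total = 770 cm; ⌈770/165⌉ = 5.
The bound of 5 does not rule out 5, but exhaustive search shows no assignment into 5 shelves of capacity 165 cm exists — the minimum is 6.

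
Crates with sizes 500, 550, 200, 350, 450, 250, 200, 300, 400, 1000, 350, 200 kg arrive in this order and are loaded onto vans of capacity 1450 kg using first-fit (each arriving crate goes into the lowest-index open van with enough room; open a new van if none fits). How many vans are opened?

4

  500 → van 1 (new)  [load 500/1450]
  550 → van 1  [load 1050/1450]
  200 → van 1  [load 1250/1450]
  350 → van 2 (new)  [load 350/1450]
  450 → van 2  [load 800/1450]
  250 → van 2  [load 1050/1450]
  200 → van 1  [load 1450/1450]
  300 → van 2  [load 1350/1450]
  400 → van 3 (new)  [load 400/1450]
  1000 → van 3  [load 1400/1450]
  350 → van 4 (new)  [load 350/1450]
  200 → van 4  [load 550/1450]
4 vans opened.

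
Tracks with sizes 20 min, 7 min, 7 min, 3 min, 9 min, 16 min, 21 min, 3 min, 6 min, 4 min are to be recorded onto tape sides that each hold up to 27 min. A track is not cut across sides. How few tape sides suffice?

4

Total = 21 + 20 + 16 + 9 + 7 + 7 + 6 + 4 + 3 + 3 = 96 min.
Lower bound: ⌈96/27⌉ = 4 tape sides.
A packing using 4 tape sides:
  side 1: 21 + 6 = 27
  side 2: 20 + 7 = 27
  side 3: 16 + 9 = 25
  side 4: 7 + 4 + 3 + 3 = 17
This matches the lower bound, so 4 is optimal.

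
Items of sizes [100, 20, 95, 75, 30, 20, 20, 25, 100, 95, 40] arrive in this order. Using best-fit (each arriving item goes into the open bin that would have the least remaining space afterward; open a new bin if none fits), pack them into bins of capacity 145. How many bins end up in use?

5

  100 → bin 1 (new)  [load 100/145]
  20 → bin 1  [load 120/145]
  95 → bin 2 (new)  [load 95/145]
  75 → bin 3 (new)  [load 75/145]
  30 → bin 2  [load 125/145]
  20 → bin 2  [load 145/145]
  20 → bin 1  [load 140/145]
  25 → bin 3  [load 100/145]
  100 → bin 4 (new)  [load 100/145]
  95 → bin 5 (new)  [load 95/145]
  40 → bin 3  [load 140/145]
5 bins opened.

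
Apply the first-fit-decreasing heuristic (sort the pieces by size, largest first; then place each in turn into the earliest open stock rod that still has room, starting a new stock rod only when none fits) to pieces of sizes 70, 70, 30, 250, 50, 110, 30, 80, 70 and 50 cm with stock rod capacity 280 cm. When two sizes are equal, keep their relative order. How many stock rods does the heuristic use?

3

Sorted descending: 250, 110, 80, 70, 70, 70, 50, 50, 30, 30.
  250 → stock rod 1 (new)  [load 250/280]
  110 → stock rod 2 (new)  [load 110/280]
  80 → stock rod 2  [load 190/280]
  70 → stock rod 2  [load 260/280]
  70 → stock rod 3 (new)  [load 70/280]
  70 → stock rod 3  [load 140/280]
  50 → stock rod 3  [load 190/280]
  50 → stock rod 3  [load 240/280]
  30 → stock rod 1  [load 280/280]
  30 → stock rod 3  [load 270/280]
3 stock rods opened.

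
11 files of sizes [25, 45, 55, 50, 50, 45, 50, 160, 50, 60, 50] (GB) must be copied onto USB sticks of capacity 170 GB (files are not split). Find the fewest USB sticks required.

4

Total = 160 + 60 + 55 + 50 + 50 + 50 + 50 + 50 + 45 + 45 + 25 = 640 GB.
Lower bound: ⌈640/170⌉ = 4 USB sticks.
A packing using 4 USB sticks:
  USB stick 1: 160 = 160
  USB stick 2: 60 + 55 + 50 = 165
  USB stick 3: 50 + 50 + 50 = 150
  USB stick 4: 50 + 45 + 45 + 25 = 165
This matches the lower bound, so 4 is optimal.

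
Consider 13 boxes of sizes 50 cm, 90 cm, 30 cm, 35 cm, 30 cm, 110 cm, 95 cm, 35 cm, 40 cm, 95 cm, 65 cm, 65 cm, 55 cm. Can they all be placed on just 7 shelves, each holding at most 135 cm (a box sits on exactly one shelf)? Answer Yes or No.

Yes

A valid assignment using 7 shelves:
  shelf 1: 110 = 110
  shelf 2: 95 + 40 = 135
  shelf 3: 95 + 35 = 130
  shelf 4: 90 + 35 = 125
  shelf 5: 65 + 65 = 130
  shelf 6: 55 + 50 + 30 = 135
  shelf 7: 30 = 30
Every load is within 135 cm, so 7 shelves suffice.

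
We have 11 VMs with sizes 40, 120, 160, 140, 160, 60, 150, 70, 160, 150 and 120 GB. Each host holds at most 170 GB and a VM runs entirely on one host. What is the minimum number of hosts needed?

9

Total = 160 + 160 + 160 + 150 + 150 + 140 + 120 + 120 + 70 + 60 + 40 = 1330 GB.
Lower bound: ⌈1330/170⌉ = 8 hosts.
A packing using 9 hosts:
  host 1: 160 = 160
  host 2: 160 = 160
  host 3: 160 = 160
  host 4: 150 = 150
  host 5: 150 = 150
  host 6: 140 = 140
  host 7: 120 + 40 = 160
  host 8: 120 = 120
  host 9: 70 + 60 = 130
No arrangement into 8 hosts stays within capacity, so 9 is optimal.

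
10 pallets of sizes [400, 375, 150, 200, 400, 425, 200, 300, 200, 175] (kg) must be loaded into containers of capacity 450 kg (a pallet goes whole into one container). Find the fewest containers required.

7

Total = 425 + 400 + 400 + 375 + 300 + 200 + 200 + 200 + 175 + 150 = 2825 kg.
Lower bound: ⌈2825/450⌉ = 7 containers.
A packing using 7 containers:
  container 1: 425 = 425
  container 2: 400 = 400
  container 3: 400 = 400
  container 4: 375 = 375
  container 5: 300 + 150 = 450
  container 6: 200 + 200 = 400
  container 7: 200 + 175 = 375
This matches the lower bound, so 7 is optimal.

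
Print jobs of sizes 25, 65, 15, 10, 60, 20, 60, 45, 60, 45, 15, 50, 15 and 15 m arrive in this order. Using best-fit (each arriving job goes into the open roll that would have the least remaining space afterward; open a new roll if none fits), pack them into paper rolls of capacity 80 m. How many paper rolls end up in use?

  25 → roll 1 (new)  [load 25/80]
  65 → roll 2 (new)  [load 65/80]
  15 → roll 2  [load 80/80]
  10 → roll 1  [load 35/80]
  60 → roll 3 (new)  [load 60/80]
  20 → roll 3  [load 80/80]
  60 → roll 4 (new)  [load 60/80]
  45 → roll 1  [load 80/80]
  60 → roll 5 (new)  [load 60/80]
  45 → roll 6 (new)  [load 45/80]
  15 → roll 4  [load 75/80]
  50 → roll 7 (new)  [load 50/80]
  15 → roll 5  [load 75/80]
  15 → roll 7  [load 65/80]
7 paper rolls opened.

7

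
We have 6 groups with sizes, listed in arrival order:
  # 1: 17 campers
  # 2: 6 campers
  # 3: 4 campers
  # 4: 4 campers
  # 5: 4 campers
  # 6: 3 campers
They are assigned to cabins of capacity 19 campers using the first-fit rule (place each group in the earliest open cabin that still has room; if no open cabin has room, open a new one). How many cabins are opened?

3

  17 → cabin 1 (new)  [load 17/19]
  6 → cabin 2 (new)  [load 6/19]
  4 → cabin 2  [load 10/19]
  4 → cabin 2  [load 14/19]
  4 → cabin 2  [load 18/19]
  3 → cabin 3 (new)  [load 3/19]
3 cabins opened.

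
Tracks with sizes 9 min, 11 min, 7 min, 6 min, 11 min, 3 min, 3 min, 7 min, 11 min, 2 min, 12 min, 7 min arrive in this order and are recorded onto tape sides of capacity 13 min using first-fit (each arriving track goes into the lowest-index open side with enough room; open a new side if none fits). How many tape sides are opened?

8

  9 → side 1 (new)  [load 9/13]
  11 → side 2 (new)  [load 11/13]
  7 → side 3 (new)  [load 7/13]
  6 → side 3  [load 13/13]
  11 → side 4 (new)  [load 11/13]
  3 → side 1  [load 12/13]
  3 → side 5 (new)  [load 3/13]
  7 → side 5  [load 10/13]
  11 → side 6 (new)  [load 11/13]
  2 → side 2  [load 13/13]
  12 → side 7 (new)  [load 12/13]
  7 → side 8 (new)  [load 7/13]
8 tape sides opened.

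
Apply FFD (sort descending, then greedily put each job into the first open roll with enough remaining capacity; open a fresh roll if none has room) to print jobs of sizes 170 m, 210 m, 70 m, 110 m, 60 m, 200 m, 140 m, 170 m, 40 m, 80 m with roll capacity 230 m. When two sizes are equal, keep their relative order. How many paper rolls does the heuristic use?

6

Sorted descending: 210, 200, 170, 170, 140, 110, 80, 70, 60, 40.
  210 → roll 1 (new)  [load 210/230]
  200 → roll 2 (new)  [load 200/230]
  170 → roll 3 (new)  [load 170/230]
  170 → roll 4 (new)  [load 170/230]
  140 → roll 5 (new)  [load 140/230]
  110 → roll 6 (new)  [load 110/230]
  80 → roll 5  [load 220/230]
  70 → roll 6  [load 180/230]
  60 → roll 3  [load 230/230]
  40 → roll 4  [load 210/230]
6 paper rolls opened.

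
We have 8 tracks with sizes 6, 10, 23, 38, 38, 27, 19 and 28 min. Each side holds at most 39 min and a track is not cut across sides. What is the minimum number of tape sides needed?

Total = 38 + 38 + 28 + 27 + 23 + 19 + 10 + 6 = 189 min.
Lower bound: ⌈189/39⌉ = 5 tape sides.
A packing using 6 tape sides:
  side 1: 38 = 38
  side 2: 38 = 38
  side 3: 28 + 10 = 38
  side 4: 27 + 6 = 33
  side 5: 23 = 23
  side 6: 19 = 19
No arrangement into 5 tape sides stays within capacity, so 6 is optimal.

6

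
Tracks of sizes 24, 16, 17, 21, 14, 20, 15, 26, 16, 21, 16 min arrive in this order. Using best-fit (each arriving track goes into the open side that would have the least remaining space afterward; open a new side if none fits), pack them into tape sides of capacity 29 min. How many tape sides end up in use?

10

  24 → side 1 (new)  [load 24/29]
  16 → side 2 (new)  [load 16/29]
  17 → side 3 (new)  [load 17/29]
  21 → side 4 (new)  [load 21/29]
  14 → side 5 (new)  [load 14/29]
  20 → side 6 (new)  [load 20/29]
  15 → side 5  [load 29/29]
  26 → side 7 (new)  [load 26/29]
  16 → side 8 (new)  [load 16/29]
  21 → side 9 (new)  [load 21/29]
  16 → side 10 (new)  [load 16/29]
10 tape sides opened.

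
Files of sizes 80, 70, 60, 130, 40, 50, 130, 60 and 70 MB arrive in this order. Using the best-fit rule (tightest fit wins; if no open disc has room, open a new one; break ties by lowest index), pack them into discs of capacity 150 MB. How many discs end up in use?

5

  80 → disc 1 (new)  [load 80/150]
  70 → disc 1  [load 150/150]
  60 → disc 2 (new)  [load 60/150]
  130 → disc 3 (new)  [load 130/150]
  40 → disc 2  [load 100/150]
  50 → disc 2  [load 150/150]
  130 → disc 4 (new)  [load 130/150]
  60 → disc 5 (new)  [load 60/150]
  70 → disc 5  [load 130/150]
5 discs opened.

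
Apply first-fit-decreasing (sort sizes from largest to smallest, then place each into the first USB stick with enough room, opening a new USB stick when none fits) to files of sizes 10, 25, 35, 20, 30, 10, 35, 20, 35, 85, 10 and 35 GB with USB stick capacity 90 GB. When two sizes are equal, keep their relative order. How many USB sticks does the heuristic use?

Sorted descending: 85, 35, 35, 35, 35, 30, 25, 20, 20, 10, 10, 10.
  85 → USB stick 1 (new)  [load 85/90]
  35 → USB stick 2 (new)  [load 35/90]
  35 → USB stick 2  [load 70/90]
  35 → USB stick 3 (new)  [load 35/90]
  35 → USB stick 3  [load 70/90]
  30 → USB stick 4 (new)  [load 30/90]
  25 → USB stick 4  [load 55/90]
  20 → USB stick 2  [load 90/90]
  20 → USB stick 3  [load 90/90]
  10 → USB stick 4  [load 65/90]
  10 → USB stick 4  [load 75/90]
  10 → USB stick 4  [load 85/90]
4 USB sticks opened.

4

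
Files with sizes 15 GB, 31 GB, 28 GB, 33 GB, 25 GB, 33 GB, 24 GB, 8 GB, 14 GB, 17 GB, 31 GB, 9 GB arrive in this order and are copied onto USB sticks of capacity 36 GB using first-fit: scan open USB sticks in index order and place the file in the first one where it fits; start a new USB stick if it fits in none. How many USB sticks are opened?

  15 → USB stick 1 (new)  [load 15/36]
  31 → USB stick 2 (new)  [load 31/36]
  28 → USB stick 3 (new)  [load 28/36]
  33 → USB stick 4 (new)  [load 33/36]
  25 → USB stick 5 (new)  [load 25/36]
  33 → USB stick 6 (new)  [load 33/36]
  24 → USB stick 7 (new)  [load 24/36]
  8 → USB stick 1  [load 23/36]
  14 → USB stick 8 (new)  [load 14/36]
  17 → USB stick 8  [load 31/36]
  31 → USB stick 9 (new)  [load 31/36]
  9 → USB stick 1  [load 32/36]
9 USB sticks opened.

9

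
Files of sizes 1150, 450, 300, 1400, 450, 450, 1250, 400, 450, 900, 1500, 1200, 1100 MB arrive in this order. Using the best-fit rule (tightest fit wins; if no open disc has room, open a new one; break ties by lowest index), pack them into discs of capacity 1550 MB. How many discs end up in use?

9

  1150 → disc 1 (new)  [load 1150/1550]
  450 → disc 2 (new)  [load 450/1550]
  300 → disc 1  [load 1450/1550]
  1400 → disc 3 (new)  [load 1400/1550]
  450 → disc 2  [load 900/1550]
  450 → disc 2  [load 1350/1550]
  1250 → disc 4 (new)  [load 1250/1550]
  400 → disc 5 (new)  [load 400/1550]
  450 → disc 5  [load 850/1550]
  900 → disc 6 (new)  [load 900/1550]
  1500 → disc 7 (new)  [load 1500/1550]
  1200 → disc 8 (new)  [load 1200/1550]
  1100 → disc 9 (new)  [load 1100/1550]
9 discs opened.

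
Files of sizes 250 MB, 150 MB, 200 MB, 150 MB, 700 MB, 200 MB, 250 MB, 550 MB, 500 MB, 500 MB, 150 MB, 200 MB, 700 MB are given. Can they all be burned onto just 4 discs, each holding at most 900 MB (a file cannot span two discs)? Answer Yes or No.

Total = 4500 MB; ⌈4500/900⌉ = 5.
At least 5 discs are required, but only 4 are allowed.

No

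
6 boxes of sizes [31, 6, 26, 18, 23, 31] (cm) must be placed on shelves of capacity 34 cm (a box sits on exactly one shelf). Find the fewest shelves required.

Total = 31 + 31 + 26 + 23 + 18 + 6 = 135 cm.
Lower bound: ⌈135/34⌉ = 4 shelves.
Also, 5 boxes each exceed 17 cm, and no two of those can share a shelf, so at least 5 shelves are needed.
A packing using 5 shelves:
  shelf 1: 31 = 31
  shelf 2: 31 = 31
  shelf 3: 26 + 6 = 32
  shelf 4: 23 = 23
  shelf 5: 18 = 18
This matches the lower bound, so 5 is optimal.

5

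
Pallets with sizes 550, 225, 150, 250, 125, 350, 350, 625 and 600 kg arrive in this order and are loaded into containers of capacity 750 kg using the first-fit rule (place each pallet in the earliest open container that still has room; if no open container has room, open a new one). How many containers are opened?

  550 → container 1 (new)  [load 550/750]
  225 → container 2 (new)  [load 225/750]
  150 → container 1  [load 700/750]
  250 → container 2  [load 475/750]
  125 → container 2  [load 600/750]
  350 → container 3 (new)  [load 350/750]
  350 → container 3  [load 700/750]
  625 → container 4 (new)  [load 625/750]
  600 → container 5 (new)  [load 600/750]
5 containers opened.

5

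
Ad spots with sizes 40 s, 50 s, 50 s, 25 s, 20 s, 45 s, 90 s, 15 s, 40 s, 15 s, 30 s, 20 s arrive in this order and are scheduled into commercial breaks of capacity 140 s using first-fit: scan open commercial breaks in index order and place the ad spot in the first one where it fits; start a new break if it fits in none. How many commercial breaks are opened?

  40 → break 1 (new)  [load 40/140]
  50 → break 1  [load 90/140]
  50 → break 1  [load 140/140]
  25 → break 2 (new)  [load 25/140]
  20 → break 2  [load 45/140]
  45 → break 2  [load 90/140]
  90 → break 3 (new)  [load 90/140]
  15 → break 2  [load 105/140]
  40 → break 3  [load 130/140]
  15 → break 2  [load 120/140]
  30 → break 4 (new)  [load 30/140]
  20 → break 2  [load 140/140]
4 commercial breaks opened.

4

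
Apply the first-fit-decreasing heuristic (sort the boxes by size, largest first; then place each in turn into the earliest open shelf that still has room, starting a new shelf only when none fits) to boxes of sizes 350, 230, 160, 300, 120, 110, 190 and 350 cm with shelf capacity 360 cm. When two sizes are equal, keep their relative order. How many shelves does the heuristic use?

Sorted descending: 350, 350, 300, 230, 190, 160, 120, 110.
  350 → shelf 1 (new)  [load 350/360]
  350 → shelf 2 (new)  [load 350/360]
  300 → shelf 3 (new)  [load 300/360]
  230 → shelf 4 (new)  [load 230/360]
  190 → shelf 5 (new)  [load 190/360]
  160 → shelf 5  [load 350/360]
  120 → shelf 4  [load 350/360]
  110 → shelf 6 (new)  [load 110/360]
6 shelves opened.

6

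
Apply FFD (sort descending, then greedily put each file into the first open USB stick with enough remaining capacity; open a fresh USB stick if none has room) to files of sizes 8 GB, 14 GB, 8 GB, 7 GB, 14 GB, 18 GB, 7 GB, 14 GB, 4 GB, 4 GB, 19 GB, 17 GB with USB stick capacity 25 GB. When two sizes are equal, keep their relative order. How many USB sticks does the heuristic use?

Sorted descending: 19, 18, 17, 14, 14, 14, 8, 8, 7, 7, 4, 4.
  19 → USB stick 1 (new)  [load 19/25]
  18 → USB stick 2 (new)  [load 18/25]
  17 → USB stick 3 (new)  [load 17/25]
  14 → USB stick 4 (new)  [load 14/25]
  14 → USB stick 5 (new)  [load 14/25]
  14 → USB stick 6 (new)  [load 14/25]
  8 → USB stick 3  [load 25/25]
  8 → USB stick 4  [load 22/25]
  7 → USB stick 2  [load 25/25]
  7 → USB stick 5  [load 21/25]
  4 → USB stick 1  [load 23/25]
  4 → USB stick 5  [load 25/25]
6 USB sticks opened.

6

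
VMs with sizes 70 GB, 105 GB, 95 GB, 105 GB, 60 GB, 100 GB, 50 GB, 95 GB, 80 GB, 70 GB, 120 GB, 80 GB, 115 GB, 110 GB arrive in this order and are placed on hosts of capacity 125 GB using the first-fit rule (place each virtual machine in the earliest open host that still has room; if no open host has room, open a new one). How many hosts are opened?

  70 → host 1 (new)  [load 70/125]
  105 → host 2 (new)  [load 105/125]
  95 → host 3 (new)  [load 95/125]
  105 → host 4 (new)  [load 105/125]
  60 → host 5 (new)  [load 60/125]
  100 → host 6 (new)  [load 100/125]
  50 → host 1  [load 120/125]
  95 → host 7 (new)  [load 95/125]
  80 → host 8 (new)  [load 80/125]
  70 → host 9 (new)  [load 70/125]
  120 → host 10 (new)  [load 120/125]
  80 → host 11 (new)  [load 80/125]
  115 → host 12 (new)  [load 115/125]
  110 → host 13 (new)  [load 110/125]
13 hosts opened.

13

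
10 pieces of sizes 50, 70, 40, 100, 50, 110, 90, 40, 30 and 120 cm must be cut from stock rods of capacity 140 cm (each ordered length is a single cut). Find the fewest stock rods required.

Total = 120 + 110 + 100 + 90 + 70 + 50 + 50 + 40 + 40 + 30 = 700 cm.
Lower bound: ⌈700/140⌉ = 5 stock rods.
A packing using 6 stock rods:
  stock rod 1: 120 = 120
  stock rod 2: 110 + 30 = 140
  stock rod 3: 100 + 40 = 140
  stock rod 4: 90 + 50 = 140
  stock rod 5: 70 + 50 = 120
  stock rod 6: 40 = 40
No arrangement into 5 stock rods stays within capacity, so 6 is optimal.

6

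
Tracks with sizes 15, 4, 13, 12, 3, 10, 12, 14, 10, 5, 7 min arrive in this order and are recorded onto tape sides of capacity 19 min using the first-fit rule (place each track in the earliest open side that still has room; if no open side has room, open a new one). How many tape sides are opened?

7

  15 → side 1 (new)  [load 15/19]
  4 → side 1  [load 19/19]
  13 → side 2 (new)  [load 13/19]
  12 → side 3 (new)  [load 12/19]
  3 → side 2  [load 16/19]
  10 → side 4 (new)  [load 10/19]
  12 → side 5 (new)  [load 12/19]
  14 → side 6 (new)  [load 14/19]
  10 → side 7 (new)  [load 10/19]
  5 → side 3  [load 17/19]
  7 → side 4  [load 17/19]
7 tape sides opened.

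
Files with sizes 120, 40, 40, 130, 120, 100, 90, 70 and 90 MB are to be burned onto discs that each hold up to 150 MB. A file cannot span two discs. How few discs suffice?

7

Total = 130 + 120 + 120 + 100 + 90 + 90 + 70 + 40 + 40 = 800 MB.
Lower bound: ⌈800/150⌉ = 6 discs.
A packing using 7 discs:
  disc 1: 130 = 130
  disc 2: 120 = 120
  disc 3: 120 = 120
  disc 4: 100 + 40 = 140
  disc 5: 90 + 40 = 130
  disc 6: 90 = 90
  disc 7: 70 = 70
No arrangement into 6 discs stays within capacity, so 7 is optimal.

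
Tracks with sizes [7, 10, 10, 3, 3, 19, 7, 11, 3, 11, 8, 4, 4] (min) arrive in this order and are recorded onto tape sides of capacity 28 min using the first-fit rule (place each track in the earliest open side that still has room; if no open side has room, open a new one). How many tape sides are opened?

  7 → side 1 (new)  [load 7/28]
  10 → side 1  [load 17/28]
  10 → side 1  [load 27/28]
  3 → side 2 (new)  [load 3/28]
  3 → side 2  [load 6/28]
  19 → side 2  [load 25/28]
  7 → side 3 (new)  [load 7/28]
  11 → side 3  [load 18/28]
  3 → side 2  [load 28/28]
  11 → side 4 (new)  [load 11/28]
  8 → side 3  [load 26/28]
  4 → side 4  [load 15/28]
  4 → side 4  [load 19/28]
4 tape sides opened.

4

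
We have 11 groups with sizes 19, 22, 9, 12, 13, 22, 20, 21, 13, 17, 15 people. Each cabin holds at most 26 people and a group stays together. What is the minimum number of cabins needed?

Total = 22 + 22 + 21 + 20 + 19 + 17 + 15 + 13 + 13 + 12 + 9 = 183 people.
Lower bound: ⌈183/26⌉ = 8 cabins.
A packing using 9 cabins:
  cabin 1: 22 = 22
  cabin 2: 22 = 22
  cabin 3: 21 = 21
  cabin 4: 20 = 20
  cabin 5: 19 = 19
  cabin 6: 17 + 9 = 26
  cabin 7: 15 = 15
  cabin 8: 13 + 13 = 26
  cabin 9: 12 = 12
No arrangement into 8 cabins stays within capacity, so 9 is optimal.

9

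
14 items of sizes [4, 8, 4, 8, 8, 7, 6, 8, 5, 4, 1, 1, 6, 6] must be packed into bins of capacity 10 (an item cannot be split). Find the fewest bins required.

Total = 8 + 8 + 8 + 8 + 7 + 6 + 6 + 6 + 5 + 4 + 4 + 4 + 1 + 1 = 76.
Lower bound: ⌈76/10⌉ = 8 bins.
A packing using 9 bins:
  bin 1: 8 + 1 + 1 = 10
  bin 2: 8 = 8
  bin 3: 8 = 8
  bin 4: 8 = 8
  bin 5: 7 = 7
  bin 6: 6 + 4 = 10
  bin 7: 6 + 4 = 10
  bin 8: 6 + 4 = 10
  bin 9: 5 = 5
No arrangement into 8 bins stays within capacity, so 9 is optimal.

9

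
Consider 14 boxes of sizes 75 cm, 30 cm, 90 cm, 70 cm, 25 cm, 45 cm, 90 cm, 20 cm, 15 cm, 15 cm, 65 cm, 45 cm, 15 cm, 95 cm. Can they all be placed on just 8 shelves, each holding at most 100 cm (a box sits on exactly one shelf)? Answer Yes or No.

Yes

A valid assignment using 8 shelves:
  shelf 1: 95 = 95
  shelf 2: 90 = 90
  shelf 3: 90 = 90
  shelf 4: 75 + 25 = 100
  shelf 5: 70 + 30 = 100
  shelf 6: 65 + 20 + 15 = 100
  shelf 7: 45 + 45 = 90
  shelf 8: 15 + 15 = 30
Every load is within 100 cm, so 8 shelves suffice.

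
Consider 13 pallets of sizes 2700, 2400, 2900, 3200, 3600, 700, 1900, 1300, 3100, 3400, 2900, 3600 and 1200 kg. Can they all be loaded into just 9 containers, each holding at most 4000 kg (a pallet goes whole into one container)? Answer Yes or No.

No

Total = 32900 kg; ⌈32900/4000⌉ = 9.
The bound of 9 does not rule out 9, but exhaustive search shows no assignment into 9 containers of capacity 4000 kg exists — the minimum is 10.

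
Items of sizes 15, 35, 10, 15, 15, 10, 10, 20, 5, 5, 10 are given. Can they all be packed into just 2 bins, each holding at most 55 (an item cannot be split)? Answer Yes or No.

No

Total = 150; ⌈150/55⌉ = 3.
At least 3 bins are required, but only 2 are allowed.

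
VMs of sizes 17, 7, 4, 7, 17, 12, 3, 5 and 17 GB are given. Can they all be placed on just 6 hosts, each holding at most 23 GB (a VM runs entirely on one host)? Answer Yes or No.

A valid assignment using 5 hosts:
  host 1: 17 + 5 = 22
  host 2: 17 + 4 = 21
  host 3: 17 + 3 = 20
  host 4: 12 + 7 = 19
  host 5: 7 = 7
That uses only 5 ≤ 6, so 6 hosts are enough.

Yes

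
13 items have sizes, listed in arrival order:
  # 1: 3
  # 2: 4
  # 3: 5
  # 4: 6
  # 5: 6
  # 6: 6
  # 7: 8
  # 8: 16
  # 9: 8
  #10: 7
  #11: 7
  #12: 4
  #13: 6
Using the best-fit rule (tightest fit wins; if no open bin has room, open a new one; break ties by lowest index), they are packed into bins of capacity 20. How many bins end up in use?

  3 → bin 1 (new)  [load 3/20]
  4 → bin 1  [load 7/20]
  5 → bin 1  [load 12/20]
  6 → bin 1  [load 18/20]
  6 → bin 2 (new)  [load 6/20]
  6 → bin 2  [load 12/20]
  8 → bin 2  [load 20/20]
  16 → bin 3 (new)  [load 16/20]
  8 → bin 4 (new)  [load 8/20]
  7 → bin 4  [load 15/20]
  7 → bin 5 (new)  [load 7/20]
  4 → bin 3  [load 20/20]
  6 → bin 5  [load 13/20]
5 bins opened.

5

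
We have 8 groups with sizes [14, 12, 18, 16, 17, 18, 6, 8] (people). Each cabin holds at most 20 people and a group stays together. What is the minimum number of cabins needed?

6

Total = 18 + 18 + 17 + 16 + 14 + 12 + 8 + 6 = 109 people.
Lower bound: ⌈109/20⌉ = 6 cabins.
A packing using 6 cabins:
  cabin 1: 18 = 18
  cabin 2: 18 = 18
  cabin 3: 17 = 17
  cabin 4: 16 = 16
  cabin 5: 14 + 6 = 20
  cabin 6: 12 + 8 = 20
This matches the lower bound, so 6 is optimal.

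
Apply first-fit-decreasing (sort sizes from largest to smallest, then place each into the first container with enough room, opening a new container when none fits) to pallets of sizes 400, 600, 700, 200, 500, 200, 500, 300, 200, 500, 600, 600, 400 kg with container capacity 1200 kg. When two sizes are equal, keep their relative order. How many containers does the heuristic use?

Sorted descending: 700, 600, 600, 600, 500, 500, 500, 400, 400, 300, 200, 200, 200.
  700 → container 1 (new)  [load 700/1200]
  600 → container 2 (new)  [load 600/1200]
  600 → container 2  [load 1200/1200]
  600 → container 3 (new)  [load 600/1200]
  500 → container 1  [load 1200/1200]
  500 → container 3  [load 1100/1200]
  500 → container 4 (new)  [load 500/1200]
  400 → container 4  [load 900/1200]
  400 → container 5 (new)  [load 400/1200]
  300 → container 4  [load 1200/1200]
  200 → container 5  [load 600/1200]
  200 → container 5  [load 800/1200]
  200 → container 5  [load 1000/1200]
5 containers opened.

5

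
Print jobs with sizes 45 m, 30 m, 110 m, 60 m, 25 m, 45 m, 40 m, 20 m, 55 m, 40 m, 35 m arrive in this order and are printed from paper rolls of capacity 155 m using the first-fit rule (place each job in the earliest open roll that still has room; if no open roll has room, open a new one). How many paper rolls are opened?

  45 → roll 1 (new)  [load 45/155]
  30 → roll 1  [load 75/155]
  110 → roll 2 (new)  [load 110/155]
  60 → roll 1  [load 135/155]
  25 → roll 2  [load 135/155]
  45 → roll 3 (new)  [load 45/155]
  40 → roll 3  [load 85/155]
  20 → roll 1  [load 155/155]
  55 → roll 3  [load 140/155]
  40 → roll 4 (new)  [load 40/155]
  35 → roll 4  [load 75/155]
4 paper rolls opened.

4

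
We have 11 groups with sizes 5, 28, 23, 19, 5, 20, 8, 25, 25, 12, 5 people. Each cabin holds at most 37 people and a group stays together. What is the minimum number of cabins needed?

Total = 28 + 25 + 25 + 23 + 20 + 19 + 12 + 8 + 5 + 5 + 5 = 175 people.
Lower bound: ⌈175/37⌉ = 5 cabins.
Also, 6 groups each exceed 37/2 people, and no two of those can share a cabin, so at least 6 cabins are needed.
A packing using 6 cabins:
  cabin 1: 28 + 8 = 36
  cabin 2: 25 + 12 = 37
  cabin 3: 25 + 5 + 5 = 35
  cabin 4: 23 + 5 = 28
  cabin 5: 20 = 20
  cabin 6: 19 = 19
This matches the lower bound, so 6 is optimal.

6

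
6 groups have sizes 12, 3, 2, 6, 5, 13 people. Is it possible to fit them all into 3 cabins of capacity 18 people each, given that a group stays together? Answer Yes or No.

A valid assignment using 3 cabins:
  cabin 1: 13 + 5 = 18
  cabin 2: 12 + 6 = 18
  cabin 3: 3 + 2 = 5
Every load is within 18 people, so 3 cabins suffice.

Yes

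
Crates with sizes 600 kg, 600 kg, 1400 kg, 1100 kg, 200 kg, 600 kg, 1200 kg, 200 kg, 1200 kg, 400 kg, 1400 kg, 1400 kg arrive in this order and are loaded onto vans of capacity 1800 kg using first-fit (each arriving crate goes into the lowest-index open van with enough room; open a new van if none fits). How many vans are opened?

7

  600 → van 1 (new)  [load 600/1800]
  600 → van 1  [load 1200/1800]
  1400 → van 2 (new)  [load 1400/1800]
  1100 → van 3 (new)  [load 1100/1800]
  200 → van 1  [load 1400/1800]
  600 → van 3  [load 1700/1800]
  1200 → van 4 (new)  [load 1200/1800]
  200 → van 1  [load 1600/1800]
  1200 → van 5 (new)  [load 1200/1800]
  400 → van 2  [load 1800/1800]
  1400 → van 6 (new)  [load 1400/1800]
  1400 → van 7 (new)  [load 1400/1800]
7 vans opened.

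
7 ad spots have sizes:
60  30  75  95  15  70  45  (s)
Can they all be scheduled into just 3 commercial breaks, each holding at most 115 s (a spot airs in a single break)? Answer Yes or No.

Total = 390 s; ⌈390/115⌉ = 4.
At least 4 commercial breaks are required, but only 3 are allowed.

No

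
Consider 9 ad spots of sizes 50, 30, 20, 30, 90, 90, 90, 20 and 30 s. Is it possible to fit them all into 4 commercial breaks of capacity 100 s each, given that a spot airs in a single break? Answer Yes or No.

Total = 450 s; ⌈450/100⌉ = 5.
At least 5 commercial breaks are required, but only 4 are allowed.

No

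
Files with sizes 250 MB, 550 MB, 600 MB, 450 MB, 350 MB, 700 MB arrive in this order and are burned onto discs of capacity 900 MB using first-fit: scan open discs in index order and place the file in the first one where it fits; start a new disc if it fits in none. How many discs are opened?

4

  250 → disc 1 (new)  [load 250/900]
  550 → disc 1  [load 800/900]
  600 → disc 2 (new)  [load 600/900]
  450 → disc 3 (new)  [load 450/900]
  350 → disc 3  [load 800/900]
  700 → disc 4 (new)  [load 700/900]
4 discs opened.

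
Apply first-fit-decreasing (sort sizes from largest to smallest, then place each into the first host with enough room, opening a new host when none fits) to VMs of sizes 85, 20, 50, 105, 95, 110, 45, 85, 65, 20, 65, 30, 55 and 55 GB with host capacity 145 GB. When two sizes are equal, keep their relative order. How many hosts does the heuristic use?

Sorted descending: 110, 105, 95, 85, 85, 65, 65, 55, 55, 50, 45, 30, 20, 20.
  110 → host 1 (new)  [load 110/145]
  105 → host 2 (new)  [load 105/145]
  95 → host 3 (new)  [load 95/145]
  85 → host 4 (new)  [load 85/145]
  85 → host 5 (new)  [load 85/145]
  65 → host 6 (new)  [load 65/145]
  65 → host 6  [load 130/145]
  55 → host 4  [load 140/145]
  55 → host 5  [load 140/145]
  50 → host 3  [load 145/145]
  45 → host 7 (new)  [load 45/145]
  30 → host 1  [load 140/145]
  20 → host 2  [load 125/145]
  20 → host 2  [load 145/145]
7 hosts opened.

7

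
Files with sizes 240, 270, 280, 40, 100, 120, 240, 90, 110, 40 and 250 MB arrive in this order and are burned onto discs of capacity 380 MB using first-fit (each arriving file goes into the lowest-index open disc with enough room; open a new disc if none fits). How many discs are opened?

5

  240 → disc 1 (new)  [load 240/380]
  270 → disc 2 (new)  [load 270/380]
  280 → disc 3 (new)  [load 280/380]
  40 → disc 1  [load 280/380]
  100 → disc 1  [load 380/380]
  120 → disc 4 (new)  [load 120/380]
  240 → disc 4  [load 360/380]
  90 → disc 2  [load 360/380]
  110 → disc 5 (new)  [load 110/380]
  40 → disc 3  [load 320/380]
  250 → disc 5  [load 360/380]
5 discs opened.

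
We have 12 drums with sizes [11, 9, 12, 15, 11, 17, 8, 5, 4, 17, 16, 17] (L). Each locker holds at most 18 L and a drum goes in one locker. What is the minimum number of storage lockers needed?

9

Total = 17 + 17 + 17 + 16 + 15 + 12 + 11 + 11 + 9 + 8 + 5 + 4 = 142 L.
Lower bound: ⌈142/18⌉ = 8 storage lockers.
A packing using 9 storage lockers:
  locker 1: 17 = 17
  locker 2: 17 = 17
  locker 3: 17 = 17
  locker 4: 16 = 16
  locker 5: 15 = 15
  locker 6: 12 + 5 = 17
  locker 7: 11 + 4 = 15
  locker 8: 11 = 11
  locker 9: 9 + 8 = 17
No arrangement into 8 storage lockers stays within capacity, so 9 is optimal.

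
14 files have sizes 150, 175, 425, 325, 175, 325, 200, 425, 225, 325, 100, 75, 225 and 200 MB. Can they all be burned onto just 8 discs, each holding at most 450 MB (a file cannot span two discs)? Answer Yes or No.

No

Total = 3350 MB; ⌈3350/450⌉ = 8.
The bound of 8 does not rule out 8, but exhaustive search shows no assignment into 8 discs of capacity 450 MB exists — the minimum is 9.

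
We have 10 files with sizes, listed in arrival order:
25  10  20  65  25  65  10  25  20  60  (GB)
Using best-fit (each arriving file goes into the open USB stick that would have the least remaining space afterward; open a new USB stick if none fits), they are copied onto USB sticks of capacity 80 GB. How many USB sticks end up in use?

  25 → USB stick 1 (new)  [load 25/80]
  10 → USB stick 1  [load 35/80]
  20 → USB stick 1  [load 55/80]
  65 → USB stick 2 (new)  [load 65/80]
  25 → USB stick 1  [load 80/80]
  65 → USB stick 3 (new)  [load 65/80]
  10 → USB stick 2  [load 75/80]
  25 → USB stick 4 (new)  [load 25/80]
  20 → USB stick 4  [load 45/80]
  60 → USB stick 5 (new)  [load 60/80]
5 USB sticks opened.

5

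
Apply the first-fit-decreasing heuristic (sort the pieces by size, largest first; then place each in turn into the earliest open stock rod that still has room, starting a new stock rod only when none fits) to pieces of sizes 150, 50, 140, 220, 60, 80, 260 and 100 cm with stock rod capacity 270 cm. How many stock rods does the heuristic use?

5

Sorted descending: 260, 220, 150, 140, 100, 80, 60, 50.
  260 → stock rod 1 (new)  [load 260/270]
  220 → stock rod 2 (new)  [load 220/270]
  150 → stock rod 3 (new)  [load 150/270]
  140 → stock rod 4 (new)  [load 140/270]
  100 → stock rod 3  [load 250/270]
  80 → stock rod 4  [load 220/270]
  60 → stock rod 5 (new)  [load 60/270]
  50 → stock rod 2  [load 270/270]
5 stock rods opened.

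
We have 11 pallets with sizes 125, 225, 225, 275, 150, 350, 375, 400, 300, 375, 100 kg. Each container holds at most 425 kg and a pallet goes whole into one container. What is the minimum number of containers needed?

Total = 400 + 375 + 375 + 350 + 300 + 275 + 225 + 225 + 150 + 125 + 100 = 2900 kg.
Lower bound: ⌈2900/425⌉ = 7 containers.
Also, 8 pallets each exceed 425/2 kg, and no two of those can share a container, so at least 8 containers are needed.
A packing using 8 containers:
  container 1: 400 = 400
  container 2: 375 = 375
  container 3: 375 = 375
  container 4: 350 = 350
  container 5: 300 + 125 = 425
  container 6: 275 + 150 = 425
  container 7: 225 + 100 = 325
  container 8: 225 = 225
This matches the lower bound, so 8 is optimal.

8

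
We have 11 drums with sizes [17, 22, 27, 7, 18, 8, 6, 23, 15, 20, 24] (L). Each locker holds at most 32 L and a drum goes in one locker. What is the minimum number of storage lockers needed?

7

Total = 27 + 24 + 23 + 22 + 20 + 18 + 17 + 15 + 8 + 7 + 6 = 187 L.
Lower bound: ⌈187/32⌉ = 6 storage lockers.
Also, 7 drums each exceed 16 L, and no two of those can share a locker, so at least 7 storage lockers are needed.
A packing using 7 storage lockers:
  locker 1: 27 = 27
  locker 2: 24 + 8 = 32
  locker 3: 23 + 7 = 30
  locker 4: 22 + 6 = 28
  locker 5: 20 = 20
  locker 6: 18 = 18
  locker 7: 17 + 15 = 32
This matches the lower bound, so 7 is optimal.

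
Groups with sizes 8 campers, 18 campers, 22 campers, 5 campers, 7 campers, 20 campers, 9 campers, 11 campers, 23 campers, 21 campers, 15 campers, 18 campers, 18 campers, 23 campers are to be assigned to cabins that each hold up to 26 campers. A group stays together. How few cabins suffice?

10

Total = 23 + 23 + 22 + 21 + 20 + 18 + 18 + 18 + 15 + 11 + 9 + 8 + 7 + 5 = 218 campers.
Lower bound: ⌈218/26⌉ = 9 cabins.
A packing using 10 cabins:
  cabin 1: 23 = 23
  cabin 2: 23 = 23
  cabin 3: 22 = 22
  cabin 4: 21 + 5 = 26
  cabin 5: 20 = 20
  cabin 6: 18 + 8 = 26
  cabin 7: 18 + 7 = 25
  cabin 8: 18 = 18
  cabin 9: 15 + 11 = 26
  cabin 10: 9 = 9
No arrangement into 9 cabins stays within capacity, so 10 is optimal.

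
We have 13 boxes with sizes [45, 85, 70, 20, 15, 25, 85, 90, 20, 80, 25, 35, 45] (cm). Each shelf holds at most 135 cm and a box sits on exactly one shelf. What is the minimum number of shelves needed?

5

Total = 90 + 85 + 85 + 80 + 70 + 45 + 45 + 35 + 25 + 25 + 20 + 20 + 15 = 640 cm.
Lower bound: ⌈640/135⌉ = 5 shelves.
A packing using 5 shelves:
  shelf 1: 90 + 45 = 135
  shelf 2: 85 + 45 = 130
  shelf 3: 85 + 35 + 15 = 135
  shelf 4: 80 + 25 + 25 = 130
  shelf 5: 70 + 20 + 20 = 110
This matches the lower bound, so 5 is optimal.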